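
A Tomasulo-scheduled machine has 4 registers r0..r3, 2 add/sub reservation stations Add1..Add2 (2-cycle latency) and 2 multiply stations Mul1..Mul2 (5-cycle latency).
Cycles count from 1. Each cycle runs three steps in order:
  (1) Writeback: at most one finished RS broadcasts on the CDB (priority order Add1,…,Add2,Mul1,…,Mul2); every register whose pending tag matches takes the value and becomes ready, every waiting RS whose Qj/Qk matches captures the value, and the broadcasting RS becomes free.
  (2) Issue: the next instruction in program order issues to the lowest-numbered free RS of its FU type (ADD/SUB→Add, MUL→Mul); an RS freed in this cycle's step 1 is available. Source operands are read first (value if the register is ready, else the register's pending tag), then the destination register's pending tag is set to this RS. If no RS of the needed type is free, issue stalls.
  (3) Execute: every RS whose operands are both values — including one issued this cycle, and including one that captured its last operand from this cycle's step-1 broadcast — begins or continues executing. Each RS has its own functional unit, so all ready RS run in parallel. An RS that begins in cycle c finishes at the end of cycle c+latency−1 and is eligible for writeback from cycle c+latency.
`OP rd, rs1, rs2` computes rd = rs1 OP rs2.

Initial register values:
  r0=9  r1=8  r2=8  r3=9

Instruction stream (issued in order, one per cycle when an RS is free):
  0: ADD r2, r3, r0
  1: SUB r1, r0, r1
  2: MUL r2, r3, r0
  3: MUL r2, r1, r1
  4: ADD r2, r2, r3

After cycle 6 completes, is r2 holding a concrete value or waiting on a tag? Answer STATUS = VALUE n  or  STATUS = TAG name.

STATUS = TAG Add1

  c1: issue ADD r2<-Add1  regs: r0:9,r1:8,r2:Add1,r3:9
  c2: issue SUB r1<-Add2  regs: r0:9,r1:Add2,r2:Add1,r3:9
  c3: CDB Add1=18; issue MUL r2<-Mul1  regs: r0:9,r1:Add2,r2:Mul1,r3:9
  c4: CDB Add2=1; issue MUL r2<-Mul2  regs: r0:9,r1:1,r2:Mul2,r3:9
  c5: issue ADD r2<-Add1  regs: r0:9,r1:1,r2:Add1,r3:9
  c6: -  regs: r0:9,r1:1,r2:Add1,r3:9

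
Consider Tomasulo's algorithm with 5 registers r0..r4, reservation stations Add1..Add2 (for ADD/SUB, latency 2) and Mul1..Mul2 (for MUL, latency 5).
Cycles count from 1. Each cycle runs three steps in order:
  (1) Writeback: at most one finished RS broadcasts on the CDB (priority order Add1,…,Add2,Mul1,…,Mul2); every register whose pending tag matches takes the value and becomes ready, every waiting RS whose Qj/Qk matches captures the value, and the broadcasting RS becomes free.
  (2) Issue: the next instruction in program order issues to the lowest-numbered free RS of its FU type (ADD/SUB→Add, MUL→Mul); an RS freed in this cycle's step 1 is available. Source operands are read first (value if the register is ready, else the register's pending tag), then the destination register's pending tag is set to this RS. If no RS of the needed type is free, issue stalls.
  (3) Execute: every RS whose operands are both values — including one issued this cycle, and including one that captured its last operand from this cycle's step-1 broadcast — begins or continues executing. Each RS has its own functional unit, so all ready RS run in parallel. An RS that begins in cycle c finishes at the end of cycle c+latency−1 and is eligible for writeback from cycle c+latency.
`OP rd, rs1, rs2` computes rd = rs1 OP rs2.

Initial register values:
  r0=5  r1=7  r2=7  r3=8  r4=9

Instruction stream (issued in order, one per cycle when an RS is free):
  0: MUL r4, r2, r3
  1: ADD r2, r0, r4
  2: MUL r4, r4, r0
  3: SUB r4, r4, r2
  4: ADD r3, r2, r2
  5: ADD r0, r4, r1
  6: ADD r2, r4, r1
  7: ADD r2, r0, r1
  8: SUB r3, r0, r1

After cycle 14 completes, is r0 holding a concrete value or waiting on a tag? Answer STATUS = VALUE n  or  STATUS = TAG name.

STATUS = TAG Add1

c1: issue MUL r4<-Mul1 | r0:5,r1:7,r2:7,r3:8,r4:Mul1
c2: issue ADD r2<-Add1 | r0:5,r1:7,r2:Add1,r3:8,r4:Mul1
c3: issue MUL r4<-Mul2 | r0:5,r1:7,r2:Add1,r3:8,r4:Mul2
c4: issue SUB r4<-Add2 | r0:5,r1:7,r2:Add1,r3:8,r4:Add2
c5: stall | r0:5,r1:7,r2:Add1,r3:8,r4:Add2
c6: CDB Mul1=56; stall | r0:5,r1:7,r2:Add1,r3:8,r4:Add2
c7: stall | r0:5,r1:7,r2:Add1,r3:8,r4:Add2
c8: CDB Add1=61; issue ADD r3<-Add1 | r0:5,r1:7,r2:61,r3:Add1,r4:Add2
c9: stall | r0:5,r1:7,r2:61,r3:Add1,r4:Add2
c10: CDB Add1=122; issue ADD r0<-Add1 | r0:Add1,r1:7,r2:61,r3:122,r4:Add2
c11: CDB Mul2=280; stall | r0:Add1,r1:7,r2:61,r3:122,r4:Add2
c12: stall | r0:Add1,r1:7,r2:61,r3:122,r4:Add2
c13: CDB Add2=219; issue ADD r2<-Add2 | r0:Add1,r1:7,r2:Add2,r3:122,r4:219
c14: stall | r0:Add1,r1:7,r2:Add2,r3:122,r4:219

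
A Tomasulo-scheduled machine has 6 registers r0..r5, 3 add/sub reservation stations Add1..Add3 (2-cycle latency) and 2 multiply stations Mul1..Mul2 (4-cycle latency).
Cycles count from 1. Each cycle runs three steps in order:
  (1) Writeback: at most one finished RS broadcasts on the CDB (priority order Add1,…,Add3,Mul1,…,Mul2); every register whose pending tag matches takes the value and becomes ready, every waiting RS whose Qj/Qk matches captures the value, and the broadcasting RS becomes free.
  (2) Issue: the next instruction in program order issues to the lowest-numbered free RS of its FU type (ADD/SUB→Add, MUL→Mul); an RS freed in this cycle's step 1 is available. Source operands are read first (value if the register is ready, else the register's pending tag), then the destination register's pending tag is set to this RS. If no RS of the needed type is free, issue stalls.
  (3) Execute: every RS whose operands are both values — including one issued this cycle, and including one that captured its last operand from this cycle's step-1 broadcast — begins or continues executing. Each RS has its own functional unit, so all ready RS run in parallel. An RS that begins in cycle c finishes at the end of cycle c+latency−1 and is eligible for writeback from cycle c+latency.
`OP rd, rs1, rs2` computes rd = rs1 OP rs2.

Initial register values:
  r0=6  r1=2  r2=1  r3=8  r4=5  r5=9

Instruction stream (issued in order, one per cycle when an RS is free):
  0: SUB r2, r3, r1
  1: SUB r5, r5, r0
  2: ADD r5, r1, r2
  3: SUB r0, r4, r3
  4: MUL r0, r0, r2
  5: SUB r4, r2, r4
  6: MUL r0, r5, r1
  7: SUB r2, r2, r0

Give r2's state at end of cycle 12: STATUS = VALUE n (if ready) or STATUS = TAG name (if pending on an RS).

c1: issue SUB r2<-Add1 | r0:6,r1:2,r2:Add1,r3:8,r4:5,r5:9
c2: issue SUB r5<-Add2 | r0:6,r1:2,r2:Add1,r3:8,r4:5,r5:Add2
c3: CDB Add1=6; issue ADD r5<-Add1 | r0:6,r1:2,r2:6,r3:8,r4:5,r5:Add1
c4: CDB Add2=3; issue SUB r0<-Add2 | r0:Add2,r1:2,r2:6,r3:8,r4:5,r5:Add1
c5: CDB Add1=8; issue MUL r0<-Mul1 | r0:Mul1,r1:2,r2:6,r3:8,r4:5,r5:8
c6: CDB Add2=-3; issue SUB r4<-Add1 | r0:Mul1,r1:2,r2:6,r3:8,r4:Add1,r5:8
c7: issue MUL r0<-Mul2 | r0:Mul2,r1:2,r2:6,r3:8,r4:Add1,r5:8
c8: CDB Add1=1; issue SUB r2<-Add1 | r0:Mul2,r1:2,r2:Add1,r3:8,r4:1,r5:8
c9: - | r0:Mul2,r1:2,r2:Add1,r3:8,r4:1,r5:8
c10: CDB Mul1=-18 | r0:Mul2,r1:2,r2:Add1,r3:8,r4:1,r5:8
c11: CDB Mul2=16 | r0:16,r1:2,r2:Add1,r3:8,r4:1,r5:8
c12: - | r0:16,r1:2,r2:Add1,r3:8,r4:1,r5:8

STATUS = TAG Add1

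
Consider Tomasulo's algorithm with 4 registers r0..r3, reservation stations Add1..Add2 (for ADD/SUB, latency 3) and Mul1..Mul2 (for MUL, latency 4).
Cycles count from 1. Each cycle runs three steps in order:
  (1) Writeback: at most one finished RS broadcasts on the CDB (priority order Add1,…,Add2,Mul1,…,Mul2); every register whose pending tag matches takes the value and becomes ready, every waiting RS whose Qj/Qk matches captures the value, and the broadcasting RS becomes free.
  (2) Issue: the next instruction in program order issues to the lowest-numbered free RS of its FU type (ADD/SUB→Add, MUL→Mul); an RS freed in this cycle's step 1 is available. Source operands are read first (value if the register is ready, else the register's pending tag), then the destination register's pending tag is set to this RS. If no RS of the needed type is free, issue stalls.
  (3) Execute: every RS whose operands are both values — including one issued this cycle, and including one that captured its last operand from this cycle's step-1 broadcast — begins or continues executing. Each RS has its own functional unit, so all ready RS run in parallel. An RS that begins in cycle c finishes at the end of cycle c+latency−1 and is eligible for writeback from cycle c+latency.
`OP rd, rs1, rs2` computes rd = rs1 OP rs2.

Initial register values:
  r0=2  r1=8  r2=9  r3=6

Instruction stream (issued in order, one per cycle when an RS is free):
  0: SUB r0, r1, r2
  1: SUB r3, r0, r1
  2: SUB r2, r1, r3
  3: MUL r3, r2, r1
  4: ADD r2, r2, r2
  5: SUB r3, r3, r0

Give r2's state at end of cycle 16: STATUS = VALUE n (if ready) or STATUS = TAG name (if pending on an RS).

STATUS = VALUE 34

c1: issue SUB r0<-Add1 | r0:Add1,r1:8,r2:9,r3:6
c2: issue SUB r3<-Add2 | r0:Add1,r1:8,r2:9,r3:Add2
c3: stall | r0:Add1,r1:8,r2:9,r3:Add2
c4: CDB Add1=-1; issue SUB r2<-Add1 | r0:-1,r1:8,r2:Add1,r3:Add2
c5: issue MUL r3<-Mul1 | r0:-1,r1:8,r2:Add1,r3:Mul1
c6: stall | r0:-1,r1:8,r2:Add1,r3:Mul1
c7: CDB Add2=-9; issue ADD r2<-Add2 | r0:-1,r1:8,r2:Add2,r3:Mul1
c8: stall | r0:-1,r1:8,r2:Add2,r3:Mul1
c9: stall | r0:-1,r1:8,r2:Add2,r3:Mul1
c10: CDB Add1=17; issue SUB r3<-Add1 | r0:-1,r1:8,r2:Add2,r3:Add1
c11: - | r0:-1,r1:8,r2:Add2,r3:Add1
c12: - | r0:-1,r1:8,r2:Add2,r3:Add1
c13: CDB Add2=34 | r0:-1,r1:8,r2:34,r3:Add1
c14: CDB Mul1=136 | r0:-1,r1:8,r2:34,r3:Add1
c15: - | r0:-1,r1:8,r2:34,r3:Add1
c16: - | r0:-1,r1:8,r2:34,r3:Add1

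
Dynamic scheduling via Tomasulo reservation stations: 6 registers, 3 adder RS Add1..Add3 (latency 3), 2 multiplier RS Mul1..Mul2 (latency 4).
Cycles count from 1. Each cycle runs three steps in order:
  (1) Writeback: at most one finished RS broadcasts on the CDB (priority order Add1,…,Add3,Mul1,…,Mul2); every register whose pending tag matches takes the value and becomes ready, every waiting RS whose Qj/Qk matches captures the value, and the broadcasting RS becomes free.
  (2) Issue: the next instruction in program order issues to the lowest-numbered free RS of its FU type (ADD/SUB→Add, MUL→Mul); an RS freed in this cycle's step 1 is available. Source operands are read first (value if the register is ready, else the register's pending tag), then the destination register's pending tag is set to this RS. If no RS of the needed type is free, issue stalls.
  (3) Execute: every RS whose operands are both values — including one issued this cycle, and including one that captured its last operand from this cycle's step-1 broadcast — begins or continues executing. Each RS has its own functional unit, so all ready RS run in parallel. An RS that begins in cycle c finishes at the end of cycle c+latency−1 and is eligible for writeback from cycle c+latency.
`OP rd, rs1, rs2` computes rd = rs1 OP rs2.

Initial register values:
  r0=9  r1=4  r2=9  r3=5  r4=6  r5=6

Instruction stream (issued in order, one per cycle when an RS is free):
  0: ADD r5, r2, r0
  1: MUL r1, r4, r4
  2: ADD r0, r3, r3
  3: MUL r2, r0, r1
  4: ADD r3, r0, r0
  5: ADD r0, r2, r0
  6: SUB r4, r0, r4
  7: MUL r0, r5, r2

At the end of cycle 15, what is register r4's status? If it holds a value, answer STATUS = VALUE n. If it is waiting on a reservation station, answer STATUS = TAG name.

STATUS = TAG Add3

  c1: issue ADD r5<-Add1  regs: r0:9,r1:4,r2:9,r3:5,r4:6,r5:Add1
  c2: issue MUL r1<-Mul1  regs: r0:9,r1:Mul1,r2:9,r3:5,r4:6,r5:Add1
  c3: issue ADD r0<-Add2  regs: r0:Add2,r1:Mul1,r2:9,r3:5,r4:6,r5:Add1
  c4: CDB Add1=18; issue MUL r2<-Mul2  regs: r0:Add2,r1:Mul1,r2:Mul2,r3:5,r4:6,r5:18
  c5: issue ADD r3<-Add1  regs: r0:Add2,r1:Mul1,r2:Mul2,r3:Add1,r4:6,r5:18
  c6: CDB Add2=10; issue ADD r0<-Add2  regs: r0:Add2,r1:Mul1,r2:Mul2,r3:Add1,r4:6,r5:18
  c7: CDB Mul1=36; issue SUB r4<-Add3  regs: r0:Add2,r1:36,r2:Mul2,r3:Add1,r4:Add3,r5:18
  c8: issue MUL r0<-Mul1  regs: r0:Mul1,r1:36,r2:Mul2,r3:Add1,r4:Add3,r5:18
  c9: CDB Add1=20  regs: r0:Mul1,r1:36,r2:Mul2,r3:20,r4:Add3,r5:18
  c10: -  regs: r0:Mul1,r1:36,r2:Mul2,r3:20,r4:Add3,r5:18
  c11: CDB Mul2=360  regs: r0:Mul1,r1:36,r2:360,r3:20,r4:Add3,r5:18
  c12: -  regs: r0:Mul1,r1:36,r2:360,r3:20,r4:Add3,r5:18
  c13: -  regs: r0:Mul1,r1:36,r2:360,r3:20,r4:Add3,r5:18
  c14: CDB Add2=370  regs: r0:Mul1,r1:36,r2:360,r3:20,r4:Add3,r5:18
  c15: CDB Mul1=6480  regs: r0:6480,r1:36,r2:360,r3:20,r4:Add3,r5:18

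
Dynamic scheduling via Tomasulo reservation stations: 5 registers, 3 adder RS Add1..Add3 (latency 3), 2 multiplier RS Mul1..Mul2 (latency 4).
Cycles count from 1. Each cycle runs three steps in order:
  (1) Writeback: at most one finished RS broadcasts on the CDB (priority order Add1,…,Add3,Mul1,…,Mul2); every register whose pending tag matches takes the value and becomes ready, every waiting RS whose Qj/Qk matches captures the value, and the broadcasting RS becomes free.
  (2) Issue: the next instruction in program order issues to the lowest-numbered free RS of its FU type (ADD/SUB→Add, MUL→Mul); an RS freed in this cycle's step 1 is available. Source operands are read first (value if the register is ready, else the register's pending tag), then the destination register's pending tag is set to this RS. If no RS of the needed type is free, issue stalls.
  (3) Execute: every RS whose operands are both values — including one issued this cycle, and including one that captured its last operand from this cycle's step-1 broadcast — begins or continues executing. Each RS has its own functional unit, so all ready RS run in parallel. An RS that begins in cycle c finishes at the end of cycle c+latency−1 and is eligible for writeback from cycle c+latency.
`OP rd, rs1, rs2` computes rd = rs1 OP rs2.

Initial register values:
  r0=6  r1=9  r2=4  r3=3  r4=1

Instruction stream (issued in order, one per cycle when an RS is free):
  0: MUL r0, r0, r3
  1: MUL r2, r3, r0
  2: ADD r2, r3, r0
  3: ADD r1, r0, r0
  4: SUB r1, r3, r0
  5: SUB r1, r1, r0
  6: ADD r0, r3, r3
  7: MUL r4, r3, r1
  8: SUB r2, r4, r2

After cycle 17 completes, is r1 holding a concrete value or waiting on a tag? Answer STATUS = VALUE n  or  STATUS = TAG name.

STATUS = VALUE -33

  c1: issue MUL r0<-Mul1  regs: r0:Mul1,r1:9,r2:4,r3:3,r4:1
  c2: issue MUL r2<-Mul2  regs: r0:Mul1,r1:9,r2:Mul2,r3:3,r4:1
  c3: issue ADD r2<-Add1  regs: r0:Mul1,r1:9,r2:Add1,r3:3,r4:1
  c4: issue ADD r1<-Add2  regs: r0:Mul1,r1:Add2,r2:Add1,r3:3,r4:1
  c5: CDB Mul1=18; issue SUB r1<-Add3  regs: r0:18,r1:Add3,r2:Add1,r3:3,r4:1
  c6: stall  regs: r0:18,r1:Add3,r2:Add1,r3:3,r4:1
  c7: stall  regs: r0:18,r1:Add3,r2:Add1,r3:3,r4:1
  c8: CDB Add1=21; issue SUB r1<-Add1  regs: r0:18,r1:Add1,r2:21,r3:3,r4:1
  c9: CDB Add2=36; issue ADD r0<-Add2  regs: r0:Add2,r1:Add1,r2:21,r3:3,r4:1
  c10: CDB Add3=-15; issue MUL r4<-Mul1  regs: r0:Add2,r1:Add1,r2:21,r3:3,r4:Mul1
  c11: CDB Mul2=54; issue SUB r2<-Add3  regs: r0:Add2,r1:Add1,r2:Add3,r3:3,r4:Mul1
  c12: CDB Add2=6  regs: r0:6,r1:Add1,r2:Add3,r3:3,r4:Mul1
  c13: CDB Add1=-33  regs: r0:6,r1:-33,r2:Add3,r3:3,r4:Mul1
  c14: -  regs: r0:6,r1:-33,r2:Add3,r3:3,r4:Mul1
  c15: -  regs: r0:6,r1:-33,r2:Add3,r3:3,r4:Mul1
  c16: -  regs: r0:6,r1:-33,r2:Add3,r3:3,r4:Mul1
  c17: CDB Mul1=-99  regs: r0:6,r1:-33,r2:Add3,r3:3,r4:-99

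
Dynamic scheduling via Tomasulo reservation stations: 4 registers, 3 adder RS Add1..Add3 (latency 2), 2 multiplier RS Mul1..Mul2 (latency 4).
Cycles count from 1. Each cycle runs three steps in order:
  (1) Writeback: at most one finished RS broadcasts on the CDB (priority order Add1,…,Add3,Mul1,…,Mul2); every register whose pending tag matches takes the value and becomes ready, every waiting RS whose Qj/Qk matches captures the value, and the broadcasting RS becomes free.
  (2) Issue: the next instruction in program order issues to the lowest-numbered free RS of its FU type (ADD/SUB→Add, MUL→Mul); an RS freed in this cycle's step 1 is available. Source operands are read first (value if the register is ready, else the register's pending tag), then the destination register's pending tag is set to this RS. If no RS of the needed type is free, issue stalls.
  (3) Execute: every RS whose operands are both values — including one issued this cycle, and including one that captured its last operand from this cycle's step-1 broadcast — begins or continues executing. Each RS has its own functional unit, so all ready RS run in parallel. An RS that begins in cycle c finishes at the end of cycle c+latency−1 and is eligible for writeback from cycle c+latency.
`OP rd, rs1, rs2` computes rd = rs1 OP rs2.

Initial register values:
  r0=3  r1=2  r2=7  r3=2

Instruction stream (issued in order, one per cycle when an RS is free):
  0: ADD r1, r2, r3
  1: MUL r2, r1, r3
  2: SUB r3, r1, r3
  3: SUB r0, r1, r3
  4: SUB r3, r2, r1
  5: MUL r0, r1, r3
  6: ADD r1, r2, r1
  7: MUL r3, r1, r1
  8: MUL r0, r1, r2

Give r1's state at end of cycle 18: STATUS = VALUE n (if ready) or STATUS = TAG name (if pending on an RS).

STATUS = VALUE 27

cycle 1: issue ADD r1<-Add1 // r0:3,r1:Add1,r2:7,r3:2
cycle 2: issue MUL r2<-Mul1 // r0:3,r1:Add1,r2:Mul1,r3:2
cycle 3: CDB Add1=9; issue SUB r3<-Add1 // r0:3,r1:9,r2:Mul1,r3:Add1
cycle 4: issue SUB r0<-Add2 // r0:Add2,r1:9,r2:Mul1,r3:Add1
cycle 5: CDB Add1=7; issue SUB r3<-Add1 // r0:Add2,r1:9,r2:Mul1,r3:Add1
cycle 6: issue MUL r0<-Mul2 // r0:Mul2,r1:9,r2:Mul1,r3:Add1
cycle 7: CDB Add2=2; issue ADD r1<-Add2 // r0:Mul2,r1:Add2,r2:Mul1,r3:Add1
cycle 8: CDB Mul1=18; issue MUL r3<-Mul1 // r0:Mul2,r1:Add2,r2:18,r3:Mul1
cycle 9: stall // r0:Mul2,r1:Add2,r2:18,r3:Mul1
cycle 10: CDB Add1=9; stall // r0:Mul2,r1:Add2,r2:18,r3:Mul1
cycle 11: CDB Add2=27; stall // r0:Mul2,r1:27,r2:18,r3:Mul1
cycle 12: stall // r0:Mul2,r1:27,r2:18,r3:Mul1
cycle 13: stall // r0:Mul2,r1:27,r2:18,r3:Mul1
cycle 14: CDB Mul2=81; issue MUL r0<-Mul2 // r0:Mul2,r1:27,r2:18,r3:Mul1
cycle 15: CDB Mul1=729 // r0:Mul2,r1:27,r2:18,r3:729
cycle 16: - // r0:Mul2,r1:27,r2:18,r3:729
cycle 17: - // r0:Mul2,r1:27,r2:18,r3:729
cycle 18: CDB Mul2=486 // r0:486,r1:27,r2:18,r3:729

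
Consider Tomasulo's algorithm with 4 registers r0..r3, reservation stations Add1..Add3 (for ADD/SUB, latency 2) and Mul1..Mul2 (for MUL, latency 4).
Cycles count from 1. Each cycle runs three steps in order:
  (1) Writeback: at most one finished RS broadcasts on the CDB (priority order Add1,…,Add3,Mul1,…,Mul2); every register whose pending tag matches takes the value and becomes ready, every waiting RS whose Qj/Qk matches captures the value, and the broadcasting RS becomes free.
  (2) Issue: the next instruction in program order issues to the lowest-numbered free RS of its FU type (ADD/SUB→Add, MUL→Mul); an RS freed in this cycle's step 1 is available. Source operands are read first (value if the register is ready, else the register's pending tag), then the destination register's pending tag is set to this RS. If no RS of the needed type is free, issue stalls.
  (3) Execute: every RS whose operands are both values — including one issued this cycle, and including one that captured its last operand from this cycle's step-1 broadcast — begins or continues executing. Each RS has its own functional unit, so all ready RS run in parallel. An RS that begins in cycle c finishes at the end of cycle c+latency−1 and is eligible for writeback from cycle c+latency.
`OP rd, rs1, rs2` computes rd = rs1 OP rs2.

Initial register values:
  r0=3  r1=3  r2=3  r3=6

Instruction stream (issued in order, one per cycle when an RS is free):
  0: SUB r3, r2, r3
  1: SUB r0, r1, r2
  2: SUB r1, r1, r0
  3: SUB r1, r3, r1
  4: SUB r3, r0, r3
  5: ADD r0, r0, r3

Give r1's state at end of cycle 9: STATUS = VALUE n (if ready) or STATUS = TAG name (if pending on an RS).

STATUS = VALUE -6

cycle 1: issue SUB r3<-Add1 // r0:3,r1:3,r2:3,r3:Add1
cycle 2: issue SUB r0<-Add2 // r0:Add2,r1:3,r2:3,r3:Add1
cycle 3: CDB Add1=-3; issue SUB r1<-Add1 // r0:Add2,r1:Add1,r2:3,r3:-3
cycle 4: CDB Add2=0; issue SUB r1<-Add2 // r0:0,r1:Add2,r2:3,r3:-3
cycle 5: issue SUB r3<-Add3 // r0:0,r1:Add2,r2:3,r3:Add3
cycle 6: CDB Add1=3; issue ADD r0<-Add1 // r0:Add1,r1:Add2,r2:3,r3:Add3
cycle 7: CDB Add3=3 // r0:Add1,r1:Add2,r2:3,r3:3
cycle 8: CDB Add2=-6 // r0:Add1,r1:-6,r2:3,r3:3
cycle 9: CDB Add1=3 // r0:3,r1:-6,r2:3,r3:3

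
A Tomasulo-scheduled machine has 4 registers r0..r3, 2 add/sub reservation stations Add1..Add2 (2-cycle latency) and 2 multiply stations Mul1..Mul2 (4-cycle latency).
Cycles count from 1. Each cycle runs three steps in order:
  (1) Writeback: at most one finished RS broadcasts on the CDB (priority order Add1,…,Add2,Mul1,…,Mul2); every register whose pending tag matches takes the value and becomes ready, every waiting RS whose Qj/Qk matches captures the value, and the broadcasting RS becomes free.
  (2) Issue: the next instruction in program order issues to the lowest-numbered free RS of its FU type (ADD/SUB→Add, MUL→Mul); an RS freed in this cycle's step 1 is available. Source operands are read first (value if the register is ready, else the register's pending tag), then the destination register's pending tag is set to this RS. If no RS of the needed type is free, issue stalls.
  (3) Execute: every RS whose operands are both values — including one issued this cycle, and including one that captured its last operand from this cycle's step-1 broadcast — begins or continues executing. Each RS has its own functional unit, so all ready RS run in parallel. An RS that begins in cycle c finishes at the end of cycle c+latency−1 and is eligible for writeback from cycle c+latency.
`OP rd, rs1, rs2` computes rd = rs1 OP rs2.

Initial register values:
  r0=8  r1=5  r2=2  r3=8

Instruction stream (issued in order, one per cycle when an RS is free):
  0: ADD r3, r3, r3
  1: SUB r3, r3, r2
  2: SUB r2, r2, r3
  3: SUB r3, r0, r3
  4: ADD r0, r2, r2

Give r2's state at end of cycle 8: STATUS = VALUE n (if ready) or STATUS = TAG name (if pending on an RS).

  c1: issue ADD r3<-Add1  regs: r0:8,r1:5,r2:2,r3:Add1
  c2: issue SUB r3<-Add2  regs: r0:8,r1:5,r2:2,r3:Add2
  c3: CDB Add1=16; issue SUB r2<-Add1  regs: r0:8,r1:5,r2:Add1,r3:Add2
  c4: stall  regs: r0:8,r1:5,r2:Add1,r3:Add2
  c5: CDB Add2=14; issue SUB r3<-Add2  regs: r0:8,r1:5,r2:Add1,r3:Add2
  c6: stall  regs: r0:8,r1:5,r2:Add1,r3:Add2
  c7: CDB Add1=-12; issue ADD r0<-Add1  regs: r0:Add1,r1:5,r2:-12,r3:Add2
  c8: CDB Add2=-6  regs: r0:Add1,r1:5,r2:-12,r3:-6

STATUS = VALUE -12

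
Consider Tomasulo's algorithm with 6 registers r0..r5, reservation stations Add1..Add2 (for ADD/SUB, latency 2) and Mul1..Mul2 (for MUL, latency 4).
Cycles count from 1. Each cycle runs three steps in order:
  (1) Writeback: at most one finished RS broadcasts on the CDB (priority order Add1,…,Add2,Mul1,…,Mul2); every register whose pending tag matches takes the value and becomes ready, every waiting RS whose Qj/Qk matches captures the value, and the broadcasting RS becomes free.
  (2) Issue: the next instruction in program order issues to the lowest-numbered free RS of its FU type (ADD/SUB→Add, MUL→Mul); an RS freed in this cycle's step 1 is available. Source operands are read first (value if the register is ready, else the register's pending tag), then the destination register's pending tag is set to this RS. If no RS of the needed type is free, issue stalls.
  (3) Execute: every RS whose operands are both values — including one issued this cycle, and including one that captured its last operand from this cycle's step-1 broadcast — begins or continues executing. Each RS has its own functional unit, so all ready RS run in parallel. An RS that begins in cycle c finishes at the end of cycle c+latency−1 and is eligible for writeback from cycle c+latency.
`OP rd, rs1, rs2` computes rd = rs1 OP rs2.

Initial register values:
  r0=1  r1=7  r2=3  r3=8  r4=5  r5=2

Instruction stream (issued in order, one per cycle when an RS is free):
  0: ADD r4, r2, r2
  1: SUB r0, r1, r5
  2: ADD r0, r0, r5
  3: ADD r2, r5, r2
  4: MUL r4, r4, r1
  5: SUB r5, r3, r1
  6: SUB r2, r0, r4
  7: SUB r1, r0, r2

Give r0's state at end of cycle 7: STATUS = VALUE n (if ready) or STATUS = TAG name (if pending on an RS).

c1: issue ADD r4<-Add1 | r0:1,r1:7,r2:3,r3:8,r4:Add1,r5:2
c2: issue SUB r0<-Add2 | r0:Add2,r1:7,r2:3,r3:8,r4:Add1,r5:2
c3: CDB Add1=6; issue ADD r0<-Add1 | r0:Add1,r1:7,r2:3,r3:8,r4:6,r5:2
c4: CDB Add2=5; issue ADD r2<-Add2 | r0:Add1,r1:7,r2:Add2,r3:8,r4:6,r5:2
c5: issue MUL r4<-Mul1 | r0:Add1,r1:7,r2:Add2,r3:8,r4:Mul1,r5:2
c6: CDB Add1=7; issue SUB r5<-Add1 | r0:7,r1:7,r2:Add2,r3:8,r4:Mul1,r5:Add1
c7: CDB Add2=5; issue SUB r2<-Add2 | r0:7,r1:7,r2:Add2,r3:8,r4:Mul1,r5:Add1

STATUS = VALUE 7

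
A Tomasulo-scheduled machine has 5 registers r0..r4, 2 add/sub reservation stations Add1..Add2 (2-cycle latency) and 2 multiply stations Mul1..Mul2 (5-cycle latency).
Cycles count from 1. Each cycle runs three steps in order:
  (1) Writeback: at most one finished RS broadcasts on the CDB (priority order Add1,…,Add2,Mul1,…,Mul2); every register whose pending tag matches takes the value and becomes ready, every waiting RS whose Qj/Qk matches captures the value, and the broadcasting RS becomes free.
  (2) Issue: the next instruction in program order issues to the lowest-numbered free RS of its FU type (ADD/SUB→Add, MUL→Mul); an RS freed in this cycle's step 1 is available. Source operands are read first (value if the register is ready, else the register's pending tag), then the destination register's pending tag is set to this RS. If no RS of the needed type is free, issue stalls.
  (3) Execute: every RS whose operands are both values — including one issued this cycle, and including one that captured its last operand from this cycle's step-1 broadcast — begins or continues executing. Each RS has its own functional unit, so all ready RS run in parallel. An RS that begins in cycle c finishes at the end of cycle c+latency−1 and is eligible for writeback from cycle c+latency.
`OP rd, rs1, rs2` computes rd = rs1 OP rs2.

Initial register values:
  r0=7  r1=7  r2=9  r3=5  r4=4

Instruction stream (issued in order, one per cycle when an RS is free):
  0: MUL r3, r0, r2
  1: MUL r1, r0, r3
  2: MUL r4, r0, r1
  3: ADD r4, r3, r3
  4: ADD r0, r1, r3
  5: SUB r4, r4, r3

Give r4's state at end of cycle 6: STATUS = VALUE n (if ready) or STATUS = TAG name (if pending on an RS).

cycle 1: issue MUL r3<-Mul1 // r0:7,r1:7,r2:9,r3:Mul1,r4:4
cycle 2: issue MUL r1<-Mul2 // r0:7,r1:Mul2,r2:9,r3:Mul1,r4:4
cycle 3: stall // r0:7,r1:Mul2,r2:9,r3:Mul1,r4:4
cycle 4: stall // r0:7,r1:Mul2,r2:9,r3:Mul1,r4:4
cycle 5: stall // r0:7,r1:Mul2,r2:9,r3:Mul1,r4:4
cycle 6: CDB Mul1=63; issue MUL r4<-Mul1 // r0:7,r1:Mul2,r2:9,r3:63,r4:Mul1

STATUS = TAG Mul1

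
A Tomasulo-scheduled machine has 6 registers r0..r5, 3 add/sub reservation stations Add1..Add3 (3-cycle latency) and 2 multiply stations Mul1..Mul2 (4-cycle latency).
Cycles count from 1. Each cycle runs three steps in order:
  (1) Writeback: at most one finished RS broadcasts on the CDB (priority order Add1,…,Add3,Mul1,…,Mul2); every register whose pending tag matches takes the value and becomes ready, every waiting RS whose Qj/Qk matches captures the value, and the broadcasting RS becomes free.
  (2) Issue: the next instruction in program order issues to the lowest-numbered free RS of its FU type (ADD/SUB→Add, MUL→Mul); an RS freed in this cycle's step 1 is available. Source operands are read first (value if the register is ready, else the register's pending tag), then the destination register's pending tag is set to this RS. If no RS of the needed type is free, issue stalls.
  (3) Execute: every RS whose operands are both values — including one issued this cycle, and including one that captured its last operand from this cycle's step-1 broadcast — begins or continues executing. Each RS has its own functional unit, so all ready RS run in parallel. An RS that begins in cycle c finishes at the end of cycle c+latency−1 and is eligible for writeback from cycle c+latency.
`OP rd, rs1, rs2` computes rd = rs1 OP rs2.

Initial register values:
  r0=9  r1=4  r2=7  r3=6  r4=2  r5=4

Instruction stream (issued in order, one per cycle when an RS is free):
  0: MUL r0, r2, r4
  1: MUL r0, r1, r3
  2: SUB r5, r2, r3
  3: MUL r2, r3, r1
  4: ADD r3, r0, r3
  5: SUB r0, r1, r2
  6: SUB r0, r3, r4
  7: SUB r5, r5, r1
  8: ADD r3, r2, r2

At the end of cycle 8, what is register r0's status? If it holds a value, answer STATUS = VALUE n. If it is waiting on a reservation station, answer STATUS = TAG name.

STATUS = TAG Add3

c1: issue MUL r0<-Mul1 | r0:Mul1,r1:4,r2:7,r3:6,r4:2,r5:4
c2: issue MUL r0<-Mul2 | r0:Mul2,r1:4,r2:7,r3:6,r4:2,r5:4
c3: issue SUB r5<-Add1 | r0:Mul2,r1:4,r2:7,r3:6,r4:2,r5:Add1
c4: stall | r0:Mul2,r1:4,r2:7,r3:6,r4:2,r5:Add1
c5: CDB Mul1=14; issue MUL r2<-Mul1 | r0:Mul2,r1:4,r2:Mul1,r3:6,r4:2,r5:Add1
c6: CDB Add1=1; issue ADD r3<-Add1 | r0:Mul2,r1:4,r2:Mul1,r3:Add1,r4:2,r5:1
c7: CDB Mul2=24; issue SUB r0<-Add2 | r0:Add2,r1:4,r2:Mul1,r3:Add1,r4:2,r5:1
c8: issue SUB r0<-Add3 | r0:Add3,r1:4,r2:Mul1,r3:Add1,r4:2,r5:1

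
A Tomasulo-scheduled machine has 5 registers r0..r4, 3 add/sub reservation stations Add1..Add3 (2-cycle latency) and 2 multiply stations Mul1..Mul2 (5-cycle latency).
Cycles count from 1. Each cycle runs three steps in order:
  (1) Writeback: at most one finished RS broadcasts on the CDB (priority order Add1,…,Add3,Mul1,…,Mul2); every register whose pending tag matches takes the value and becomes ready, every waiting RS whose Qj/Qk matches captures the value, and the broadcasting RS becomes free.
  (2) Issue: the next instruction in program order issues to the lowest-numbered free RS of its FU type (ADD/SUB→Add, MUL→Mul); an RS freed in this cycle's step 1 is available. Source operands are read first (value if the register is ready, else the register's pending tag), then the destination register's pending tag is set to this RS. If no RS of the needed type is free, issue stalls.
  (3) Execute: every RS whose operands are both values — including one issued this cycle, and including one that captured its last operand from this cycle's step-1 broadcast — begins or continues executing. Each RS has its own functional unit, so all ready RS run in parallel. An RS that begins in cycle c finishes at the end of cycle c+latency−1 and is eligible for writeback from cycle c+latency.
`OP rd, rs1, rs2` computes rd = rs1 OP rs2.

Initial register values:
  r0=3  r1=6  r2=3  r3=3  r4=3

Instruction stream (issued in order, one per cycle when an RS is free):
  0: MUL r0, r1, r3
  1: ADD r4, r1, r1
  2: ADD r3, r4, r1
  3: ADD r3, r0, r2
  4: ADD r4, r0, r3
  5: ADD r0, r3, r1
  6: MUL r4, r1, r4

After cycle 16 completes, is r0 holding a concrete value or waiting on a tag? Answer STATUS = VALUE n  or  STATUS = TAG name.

cycle 1: issue MUL r0<-Mul1 // r0:Mul1,r1:6,r2:3,r3:3,r4:3
cycle 2: issue ADD r4<-Add1 // r0:Mul1,r1:6,r2:3,r3:3,r4:Add1
cycle 3: issue ADD r3<-Add2 // r0:Mul1,r1:6,r2:3,r3:Add2,r4:Add1
cycle 4: CDB Add1=12; issue ADD r3<-Add1 // r0:Mul1,r1:6,r2:3,r3:Add1,r4:12
cycle 5: issue ADD r4<-Add3 // r0:Mul1,r1:6,r2:3,r3:Add1,r4:Add3
cycle 6: CDB Add2=18; issue ADD r0<-Add2 // r0:Add2,r1:6,r2:3,r3:Add1,r4:Add3
cycle 7: CDB Mul1=18; issue MUL r4<-Mul1 // r0:Add2,r1:6,r2:3,r3:Add1,r4:Mul1
cycle 8: - // r0:Add2,r1:6,r2:3,r3:Add1,r4:Mul1
cycle 9: CDB Add1=21 // r0:Add2,r1:6,r2:3,r3:21,r4:Mul1
cycle 10: - // r0:Add2,r1:6,r2:3,r3:21,r4:Mul1
cycle 11: CDB Add2=27 // r0:27,r1:6,r2:3,r3:21,r4:Mul1
cycle 12: CDB Add3=39 // r0:27,r1:6,r2:3,r3:21,r4:Mul1
cycle 13: - // r0:27,r1:6,r2:3,r3:21,r4:Mul1
cycle 14: - // r0:27,r1:6,r2:3,r3:21,r4:Mul1
cycle 15: - // r0:27,r1:6,r2:3,r3:21,r4:Mul1
cycle 16: - // r0:27,r1:6,r2:3,r3:21,r4:Mul1

STATUS = VALUE 27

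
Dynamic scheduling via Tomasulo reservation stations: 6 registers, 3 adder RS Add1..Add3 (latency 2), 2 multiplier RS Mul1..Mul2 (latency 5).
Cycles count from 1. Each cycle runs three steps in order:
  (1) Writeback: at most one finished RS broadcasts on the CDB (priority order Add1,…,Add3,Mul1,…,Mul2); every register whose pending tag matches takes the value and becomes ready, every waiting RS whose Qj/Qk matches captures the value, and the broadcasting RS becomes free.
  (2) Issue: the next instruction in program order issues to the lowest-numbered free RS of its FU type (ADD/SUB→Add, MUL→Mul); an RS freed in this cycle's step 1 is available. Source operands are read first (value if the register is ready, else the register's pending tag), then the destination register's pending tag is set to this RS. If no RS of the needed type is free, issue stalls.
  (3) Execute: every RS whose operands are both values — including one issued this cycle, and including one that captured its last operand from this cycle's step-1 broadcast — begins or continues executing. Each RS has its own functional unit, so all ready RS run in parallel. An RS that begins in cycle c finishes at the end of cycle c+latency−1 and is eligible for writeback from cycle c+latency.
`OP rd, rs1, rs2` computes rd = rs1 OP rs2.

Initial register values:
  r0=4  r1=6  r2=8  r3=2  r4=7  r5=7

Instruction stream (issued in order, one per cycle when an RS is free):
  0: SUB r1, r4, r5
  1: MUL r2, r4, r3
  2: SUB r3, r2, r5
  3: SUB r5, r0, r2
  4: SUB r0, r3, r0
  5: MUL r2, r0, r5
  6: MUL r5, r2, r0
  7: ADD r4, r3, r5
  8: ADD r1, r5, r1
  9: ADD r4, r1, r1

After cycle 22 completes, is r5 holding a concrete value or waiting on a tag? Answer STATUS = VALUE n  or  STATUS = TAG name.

  c1: issue SUB r1<-Add1  regs: r0:4,r1:Add1,r2:8,r3:2,r4:7,r5:7
  c2: issue MUL r2<-Mul1  regs: r0:4,r1:Add1,r2:Mul1,r3:2,r4:7,r5:7
  c3: CDB Add1=0; issue SUB r3<-Add1  regs: r0:4,r1:0,r2:Mul1,r3:Add1,r4:7,r5:7
  c4: issue SUB r5<-Add2  regs: r0:4,r1:0,r2:Mul1,r3:Add1,r4:7,r5:Add2
  c5: issue SUB r0<-Add3  regs: r0:Add3,r1:0,r2:Mul1,r3:Add1,r4:7,r5:Add2
  c6: issue MUL r2<-Mul2  regs: r0:Add3,r1:0,r2:Mul2,r3:Add1,r4:7,r5:Add2
  c7: CDB Mul1=14; issue MUL r5<-Mul1  regs: r0:Add3,r1:0,r2:Mul2,r3:Add1,r4:7,r5:Mul1
  c8: stall  regs: r0:Add3,r1:0,r2:Mul2,r3:Add1,r4:7,r5:Mul1
  c9: CDB Add1=7; issue ADD r4<-Add1  regs: r0:Add3,r1:0,r2:Mul2,r3:7,r4:Add1,r5:Mul1
  c10: CDB Add2=-10; issue ADD r1<-Add2  regs: r0:Add3,r1:Add2,r2:Mul2,r3:7,r4:Add1,r5:Mul1
  c11: CDB Add3=3; issue ADD r4<-Add3  regs: r0:3,r1:Add2,r2:Mul2,r3:7,r4:Add3,r5:Mul1
  c12: -  regs: r0:3,r1:Add2,r2:Mul2,r3:7,r4:Add3,r5:Mul1
  c13: -  regs: r0:3,r1:Add2,r2:Mul2,r3:7,r4:Add3,r5:Mul1
  c14: -  regs: r0:3,r1:Add2,r2:Mul2,r3:7,r4:Add3,r5:Mul1
  c15: -  regs: r0:3,r1:Add2,r2:Mul2,r3:7,r4:Add3,r5:Mul1
  c16: CDB Mul2=-30  regs: r0:3,r1:Add2,r2:-30,r3:7,r4:Add3,r5:Mul1
  c17: -  regs: r0:3,r1:Add2,r2:-30,r3:7,r4:Add3,r5:Mul1
  c18: -  regs: r0:3,r1:Add2,r2:-30,r3:7,r4:Add3,r5:Mul1
  c19: -  regs: r0:3,r1:Add2,r2:-30,r3:7,r4:Add3,r5:Mul1
  c20: -  regs: r0:3,r1:Add2,r2:-30,r3:7,r4:Add3,r5:Mul1
  c21: CDB Mul1=-90  regs: r0:3,r1:Add2,r2:-30,r3:7,r4:Add3,r5:-90
  c22: -  regs: r0:3,r1:Add2,r2:-30,r3:7,r4:Add3,r5:-90

STATUS = VALUE -90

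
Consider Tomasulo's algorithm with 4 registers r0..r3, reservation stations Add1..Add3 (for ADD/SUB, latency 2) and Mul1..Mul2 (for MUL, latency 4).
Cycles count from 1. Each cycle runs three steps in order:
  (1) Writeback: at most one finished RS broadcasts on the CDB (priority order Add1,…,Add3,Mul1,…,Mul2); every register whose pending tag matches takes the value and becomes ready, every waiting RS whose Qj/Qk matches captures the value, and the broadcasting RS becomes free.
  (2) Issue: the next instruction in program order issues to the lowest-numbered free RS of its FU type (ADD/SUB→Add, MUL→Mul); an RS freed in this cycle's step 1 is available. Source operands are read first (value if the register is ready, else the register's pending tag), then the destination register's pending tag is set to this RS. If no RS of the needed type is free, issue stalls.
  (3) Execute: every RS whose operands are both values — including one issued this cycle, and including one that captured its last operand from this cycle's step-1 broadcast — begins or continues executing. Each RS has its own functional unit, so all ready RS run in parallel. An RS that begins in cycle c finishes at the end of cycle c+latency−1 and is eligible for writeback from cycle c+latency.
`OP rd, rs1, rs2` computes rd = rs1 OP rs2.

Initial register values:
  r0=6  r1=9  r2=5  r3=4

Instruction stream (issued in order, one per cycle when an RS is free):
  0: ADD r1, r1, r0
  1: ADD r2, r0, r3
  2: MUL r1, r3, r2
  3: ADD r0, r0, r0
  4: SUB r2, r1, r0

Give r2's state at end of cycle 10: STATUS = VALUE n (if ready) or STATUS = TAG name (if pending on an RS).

  c1: issue ADD r1<-Add1  regs: r0:6,r1:Add1,r2:5,r3:4
  c2: issue ADD r2<-Add2  regs: r0:6,r1:Add1,r2:Add2,r3:4
  c3: CDB Add1=15; issue MUL r1<-Mul1  regs: r0:6,r1:Mul1,r2:Add2,r3:4
  c4: CDB Add2=10; issue ADD r0<-Add1  regs: r0:Add1,r1:Mul1,r2:10,r3:4
  c5: issue SUB r2<-Add2  regs: r0:Add1,r1:Mul1,r2:Add2,r3:4
  c6: CDB Add1=12  regs: r0:12,r1:Mul1,r2:Add2,r3:4
  c7: -  regs: r0:12,r1:Mul1,r2:Add2,r3:4
  c8: CDB Mul1=40  regs: r0:12,r1:40,r2:Add2,r3:4
  c9: -  regs: r0:12,r1:40,r2:Add2,r3:4
  c10: CDB Add2=28  regs: r0:12,r1:40,r2:28,r3:4

STATUS = VALUE 28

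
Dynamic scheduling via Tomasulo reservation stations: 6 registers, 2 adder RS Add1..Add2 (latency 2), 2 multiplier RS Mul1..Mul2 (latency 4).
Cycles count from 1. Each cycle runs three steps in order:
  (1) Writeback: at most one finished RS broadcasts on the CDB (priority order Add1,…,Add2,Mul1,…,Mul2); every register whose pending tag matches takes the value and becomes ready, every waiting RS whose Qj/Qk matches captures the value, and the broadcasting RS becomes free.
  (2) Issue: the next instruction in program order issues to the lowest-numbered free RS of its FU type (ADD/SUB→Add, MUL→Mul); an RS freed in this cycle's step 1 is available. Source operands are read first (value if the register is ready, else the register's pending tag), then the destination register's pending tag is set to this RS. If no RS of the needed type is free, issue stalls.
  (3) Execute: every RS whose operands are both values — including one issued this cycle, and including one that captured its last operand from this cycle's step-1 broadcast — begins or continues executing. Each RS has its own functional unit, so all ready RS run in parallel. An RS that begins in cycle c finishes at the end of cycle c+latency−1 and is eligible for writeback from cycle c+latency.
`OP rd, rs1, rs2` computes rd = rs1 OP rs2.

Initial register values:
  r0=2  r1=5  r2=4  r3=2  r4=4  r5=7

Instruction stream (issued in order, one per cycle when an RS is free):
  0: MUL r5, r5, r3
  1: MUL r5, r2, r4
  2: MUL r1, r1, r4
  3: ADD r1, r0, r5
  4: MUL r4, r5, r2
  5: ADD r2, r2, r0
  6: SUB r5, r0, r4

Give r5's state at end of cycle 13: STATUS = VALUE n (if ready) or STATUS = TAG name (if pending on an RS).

c1: issue MUL r5<-Mul1 | r0:2,r1:5,r2:4,r3:2,r4:4,r5:Mul1
c2: issue MUL r5<-Mul2 | r0:2,r1:5,r2:4,r3:2,r4:4,r5:Mul2
c3: stall | r0:2,r1:5,r2:4,r3:2,r4:4,r5:Mul2
c4: stall | r0:2,r1:5,r2:4,r3:2,r4:4,r5:Mul2
c5: CDB Mul1=14; issue MUL r1<-Mul1 | r0:2,r1:Mul1,r2:4,r3:2,r4:4,r5:Mul2
c6: CDB Mul2=16; issue ADD r1<-Add1 | r0:2,r1:Add1,r2:4,r3:2,r4:4,r5:16
c7: issue MUL r4<-Mul2 | r0:2,r1:Add1,r2:4,r3:2,r4:Mul2,r5:16
c8: CDB Add1=18; issue ADD r2<-Add1 | r0:2,r1:18,r2:Add1,r3:2,r4:Mul2,r5:16
c9: CDB Mul1=20; issue SUB r5<-Add2 | r0:2,r1:18,r2:Add1,r3:2,r4:Mul2,r5:Add2
c10: CDB Add1=6 | r0:2,r1:18,r2:6,r3:2,r4:Mul2,r5:Add2
c11: CDB Mul2=64 | r0:2,r1:18,r2:6,r3:2,r4:64,r5:Add2
c12: - | r0:2,r1:18,r2:6,r3:2,r4:64,r5:Add2
c13: CDB Add2=-62 | r0:2,r1:18,r2:6,r3:2,r4:64,r5:-62

STATUS = VALUE -62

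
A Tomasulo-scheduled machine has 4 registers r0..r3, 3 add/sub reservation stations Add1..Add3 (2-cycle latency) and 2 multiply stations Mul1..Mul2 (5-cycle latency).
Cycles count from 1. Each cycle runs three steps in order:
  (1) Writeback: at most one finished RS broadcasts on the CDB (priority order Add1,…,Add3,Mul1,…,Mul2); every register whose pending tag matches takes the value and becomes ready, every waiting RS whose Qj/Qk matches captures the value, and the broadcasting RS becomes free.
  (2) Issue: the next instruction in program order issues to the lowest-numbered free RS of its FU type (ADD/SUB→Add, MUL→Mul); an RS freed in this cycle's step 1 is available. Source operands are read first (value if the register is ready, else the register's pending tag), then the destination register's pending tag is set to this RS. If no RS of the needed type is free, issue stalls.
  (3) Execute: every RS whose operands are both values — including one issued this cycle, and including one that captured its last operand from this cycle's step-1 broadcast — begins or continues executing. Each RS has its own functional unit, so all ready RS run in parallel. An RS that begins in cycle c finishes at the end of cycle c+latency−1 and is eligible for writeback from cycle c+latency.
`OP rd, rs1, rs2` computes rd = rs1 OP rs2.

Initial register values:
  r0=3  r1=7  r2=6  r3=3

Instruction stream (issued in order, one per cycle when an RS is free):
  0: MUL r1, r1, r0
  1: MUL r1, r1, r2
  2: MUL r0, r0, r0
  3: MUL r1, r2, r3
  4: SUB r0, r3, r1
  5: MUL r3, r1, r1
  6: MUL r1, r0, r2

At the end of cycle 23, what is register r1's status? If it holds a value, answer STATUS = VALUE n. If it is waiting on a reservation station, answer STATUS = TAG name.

c1: issue MUL r1<-Mul1 | r0:3,r1:Mul1,r2:6,r3:3
c2: issue MUL r1<-Mul2 | r0:3,r1:Mul2,r2:6,r3:3
c3: stall | r0:3,r1:Mul2,r2:6,r3:3
c4: stall | r0:3,r1:Mul2,r2:6,r3:3
c5: stall | r0:3,r1:Mul2,r2:6,r3:3
c6: CDB Mul1=21; issue MUL r0<-Mul1 | r0:Mul1,r1:Mul2,r2:6,r3:3
c7: stall | r0:Mul1,r1:Mul2,r2:6,r3:3
c8: stall | r0:Mul1,r1:Mul2,r2:6,r3:3
c9: stall | r0:Mul1,r1:Mul2,r2:6,r3:3
c10: stall | r0:Mul1,r1:Mul2,r2:6,r3:3
c11: CDB Mul1=9; issue MUL r1<-Mul1 | r0:9,r1:Mul1,r2:6,r3:3
c12: CDB Mul2=126; issue SUB r0<-Add1 | r0:Add1,r1:Mul1,r2:6,r3:3
c13: issue MUL r3<-Mul2 | r0:Add1,r1:Mul1,r2:6,r3:Mul2
c14: stall | r0:Add1,r1:Mul1,r2:6,r3:Mul2
c15: stall | r0:Add1,r1:Mul1,r2:6,r3:Mul2
c16: CDB Mul1=18; issue MUL r1<-Mul1 | r0:Add1,r1:Mul1,r2:6,r3:Mul2
c17: - | r0:Add1,r1:Mul1,r2:6,r3:Mul2
c18: CDB Add1=-15 | r0:-15,r1:Mul1,r2:6,r3:Mul2
c19: - | r0:-15,r1:Mul1,r2:6,r3:Mul2
c20: - | r0:-15,r1:Mul1,r2:6,r3:Mul2
c21: CDB Mul2=324 | r0:-15,r1:Mul1,r2:6,r3:324
c22: - | r0:-15,r1:Mul1,r2:6,r3:324
c23: CDB Mul1=-90 | r0:-15,r1:-90,r2:6,r3:324

STATUS = VALUE -90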